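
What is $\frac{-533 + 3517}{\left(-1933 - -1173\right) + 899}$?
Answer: $\frac{2984}{139} \approx 21.468$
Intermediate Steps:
$\frac{-533 + 3517}{\left(-1933 - -1173\right) + 899} = \frac{2984}{\left(-1933 + 1173\right) + 899} = \frac{2984}{-760 + 899} = \frac{2984}{139}$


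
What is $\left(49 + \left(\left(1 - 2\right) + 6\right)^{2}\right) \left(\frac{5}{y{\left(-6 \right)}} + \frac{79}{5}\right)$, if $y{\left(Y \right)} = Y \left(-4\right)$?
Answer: $\frac{71077}{60} \approx 1184.6$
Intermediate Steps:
$y{\left(Y \right)} = - 4 Y$
$\left(49 + \left(\left(1 - 2\right) + 6\right)^{2}\right) \left(\frac{5}{y{\left(-6 \right)}} + \frac{79}{5}\right) = \left(49 + \left(\left(1 - 2\right) + 6\right)^{2}\right) \left(\frac{5}{\left(-4\right) \left(-6\right)} + \frac{79}{5}\right) = \left(49 + \left(\left(1 - 2\right) + 6\right)^{2}\right) \left(\frac{5}{24} + 79 \cdot \frac{1}{5}\right) = \left(49 + \left(-1 + 6\right)^{2}\right) \left(5 \cdot \frac{1}{24} + \frac{79}{5}\right) = \left(49 + 5^{2}\right) \left(\frac{5}{24} + \frac{79}{5}\right) = \left(49 + 25\right) \frac{1921}{120} = 74 \cdot \frac{1921}{120} = \frac{71077}{60}$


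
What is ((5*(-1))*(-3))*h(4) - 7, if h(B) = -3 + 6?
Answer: 38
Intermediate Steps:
h(B) = 3
((5*(-1))*(-3))*h(4) - 7 = ((5*(-1))*(-3))*3 - 7 = -5*(-3)*3 - 7 = 15*3 - 7 = 45 - 7 = 38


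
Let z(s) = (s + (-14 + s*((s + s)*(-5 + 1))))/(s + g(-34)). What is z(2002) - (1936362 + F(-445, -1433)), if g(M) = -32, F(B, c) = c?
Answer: -1921936087/985 ≈ -1.9512e+6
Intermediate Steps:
z(s) = (-14 + s - 8*s²)/(-32 + s) (z(s) = (s + (-14 + s*((s + s)*(-5 + 1))))/(s - 32) = (s + (-14 + s*((2*s)*(-4))))/(-32 + s) = (s + (-14 + s*(-8*s)))/(-32 + s) = (s + (-14 - 8*s²))/(-32 + s) = (-14 + s - 8*s²)/(-32 + s))
z(2002) - (1936362 + F(-445, -1433)) = (-14 + 2002 - 8*2002²)/(-32 + 2002) - (1936362 - 1433) = (-14 + 2002 - 8*4008004)/1970 - 1*1934929 = (-14 + 2002 - 32064032)/1970 - 1934929 = (1/1970)*(-32062044) - 1934929 = -16031022/985 - 1934929 = -1921936087/985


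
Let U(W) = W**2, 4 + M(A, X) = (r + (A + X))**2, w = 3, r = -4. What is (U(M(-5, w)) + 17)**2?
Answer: 1083681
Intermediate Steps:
M(A, X) = -4 + (-4 + A + X)**2 (M(A, X) = -4 + (-4 + (A + X))**2 = -4 + (-4 + A + X)**2)
(U(M(-5, w)) + 17)**2 = ((-4 + (-4 - 5 + 3)**2)**2 + 17)**2 = ((-4 + (-6)**2)**2 + 17)**2 = ((-4 + 36)**2 + 17)**2 = (32**2 + 17)**2 = (1024 + 17)**2 = 1041**2 = 1083681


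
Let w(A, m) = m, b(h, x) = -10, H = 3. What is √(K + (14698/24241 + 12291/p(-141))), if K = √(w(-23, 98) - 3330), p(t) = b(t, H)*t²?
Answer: √(636123413190090 + 4673037646544400*I*√202)/34179810 ≈ 5.3571 + 5.3061*I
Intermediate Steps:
p(t) = -10*t²
K = 4*I*√202 (K = √(98 - 3330) = √(-3232) = 4*I*√202 ≈ 56.851*I)
√(K + (14698/24241 + 12291/p(-141))) = √(4*I*√202 + (14698/24241 + 12291/((-10*(-141)²)))) = √(4*I*√202 + (14698*(1/24241) + 12291/((-10*19881)))) = √(4*I*√202 + (14698/24241 + 12291/(-198810))) = √(4*I*√202 + (14698/24241 + 12291*(-1/198810))) = √(4*I*√202 + (14698/24241 - 4097/66270)) = √(4*I*√202 + 874721083/1606451070) = √(874721083/1606451070 + 4*I*√202)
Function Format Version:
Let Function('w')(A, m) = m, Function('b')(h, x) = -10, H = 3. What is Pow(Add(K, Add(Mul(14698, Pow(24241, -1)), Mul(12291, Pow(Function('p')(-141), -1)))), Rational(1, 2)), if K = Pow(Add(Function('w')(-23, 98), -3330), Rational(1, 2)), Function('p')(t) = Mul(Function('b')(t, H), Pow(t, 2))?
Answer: Mul(Rational(1, 34179810), Pow(Add(636123413190090, Mul(4673037646544400, I, Pow(202, Rational(1, 2)))), Rational(1, 2))) ≈ Add(5.3571, Mul(5.3061, I))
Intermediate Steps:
Function('p')(t) = Mul(-10, Pow(t, 2))
K = Mul(4, I, Pow(202, Rational(1, 2))) (K = Pow(Add(98, -3330), Rational(1, 2)) = Pow(-3232, Rational(1, 2)) = Mul(4, I, Pow(202, Rational(1, 2))) ≈ Mul(56.851, I))
Pow(Add(K, Add(Mul(14698, Pow(24241, -1)), Mul(12291, Pow(Function('p')(-141), -1)))), Rational(1, 2)) = Pow(Add(Mul(4, I, Pow(202, Rational(1, 2))), Add(Mul(14698, Pow(24241, -1)), Mul(12291, Pow(Mul(-10, Pow(-141, 2)), -1)))), Rational(1, 2)) = Pow(Add(Mul(4, I, Pow(202, Rational(1, 2))), Add(Mul(14698, Rational(1, 24241)), Mul(12291, Pow(Mul(-10, 19881), -1)))), Rational(1, 2)) = Pow(Add(Mul(4, I, Pow(202, Rational(1, 2))), Add(Rational(14698, 24241), Mul(12291, Pow(-198810, -1)))), Rational(1, 2)) = Pow(Add(Mul(4, I, Pow(202, Rational(1, 2))), Add(Rational(14698, 24241), Mul(12291, Rational(-1, 198810)))), Rational(1, 2)) = Pow(Add(Mul(4, I, Pow(202, Rational(1, 2))), Add(Rational(14698, 24241), Rational(-4097, 66270))), Rational(1, 2)) = Pow(Add(Mul(4, I, Pow(202, Rational(1, 2))), Rational(874721083, 1606451070)), Rational(1, 2)) = Pow(Add(Rational(874721083, 1606451070), Mul(4, I, Pow(202, Rational(1, 2)))), Rational(1, 2))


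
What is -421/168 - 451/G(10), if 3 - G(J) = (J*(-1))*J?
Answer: -119131/17304 ≈ -6.8846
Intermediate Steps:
G(J) = 3 + J**2 (G(J) = 3 - J*(-1)*J = 3 - (-J)*J = 3 - (-1)*J**2 = 3 + J**2)
-421/168 - 451/G(10) = -421/168 - 451/(3 + 10**2) = -421*1/168 - 451/(3 + 100) = -421/168 - 451/103 = -119131/17304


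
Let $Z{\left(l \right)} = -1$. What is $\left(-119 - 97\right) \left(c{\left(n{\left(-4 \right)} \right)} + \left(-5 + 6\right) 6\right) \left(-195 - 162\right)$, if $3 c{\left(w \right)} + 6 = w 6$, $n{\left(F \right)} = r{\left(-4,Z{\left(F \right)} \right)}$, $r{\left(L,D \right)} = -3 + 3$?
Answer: $308448$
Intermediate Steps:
$r{\left(L,D \right)} = 0$
$n{\left(F \right)} = 0$
$c{\left(w \right)} = -2 + 2 w$ ($c{\left(w \right)} = -2 + \frac{w 6}{3} = -2 + \frac{6 w}{3} = -2 + 2 w$)
$\left(-119 - 97\right) \left(c{\left(n{\left(-4 \right)} \right)} + \left(-5 + 6\right) 6\right) \left(-195 - 162\right) = \left(-119 - 97\right) \left(\left(-2 + 2 \cdot 0\right) + \left(-5 + 6\right) 6\right) \left(-195 - 162\right) = - 216 \left(\left(-2 + 0\right) + 1 \cdot 6\right) \left(-357\right) = - 216 \left(-2 + 6\right) \left(-357\right) = - 216 \cdot 4 \left(-357\right) = \left(-216\right) \left(-1428\right) = 308448$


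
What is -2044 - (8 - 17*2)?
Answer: -2018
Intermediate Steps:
-2044 - (8 - 17*2) = -2044 - (8 - 34) = -2044 - 1*(-26) = -2044 + 26 = -2018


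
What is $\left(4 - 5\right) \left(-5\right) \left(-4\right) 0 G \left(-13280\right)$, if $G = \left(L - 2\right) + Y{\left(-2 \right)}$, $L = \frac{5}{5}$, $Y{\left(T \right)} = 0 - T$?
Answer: $0$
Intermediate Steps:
$Y{\left(T \right)} = - T$
$L = 1$ ($L = 5 \cdot \frac{1}{5} = 1$)
$G = 1$ ($G = \left(1 - 2\right) - -2 = -1 + 2 = 1$)
$\left(4 - 5\right) \left(-5\right) \left(-4\right) 0 G \left(-13280\right) = \left(4 - 5\right) \left(-5\right) \left(-4\right) 0 \cdot 1 \left(-13280\right) = \left(4 - 5\right) 20 \cdot 0 \cdot 1 \left(-13280\right) = - 0 \cdot 1 \left(-13280\right) = \left(-1\right) 0 \left(-13280\right) = 0 \left(-13280\right) = 0$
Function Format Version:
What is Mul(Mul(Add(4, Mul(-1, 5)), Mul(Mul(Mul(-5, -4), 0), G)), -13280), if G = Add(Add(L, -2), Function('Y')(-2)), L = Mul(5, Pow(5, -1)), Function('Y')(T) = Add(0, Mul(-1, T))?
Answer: 0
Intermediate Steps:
Function('Y')(T) = Mul(-1, T)
L = 1 (L = Mul(5, Rational(1, 5)) = 1)
G = 1 (G = Add(Add(1, -2), Mul(-1, -2)) = Add(-1, 2) = 1)
Mul(Mul(Add(4, Mul(-1, 5)), Mul(Mul(Mul(-5, -4), 0), G)), -13280) = Mul(Mul(Add(4, Mul(-1, 5)), Mul(Mul(Mul(-5, -4), 0), 1)), -13280) = Mul(Mul(Add(4, -5), Mul(Mul(20, 0), 1)), -13280) = Mul(Mul(-1, Mul(0, 1)), -13280) = Mul(Mul(-1, 0), -13280) = Mul(0, -13280) = 0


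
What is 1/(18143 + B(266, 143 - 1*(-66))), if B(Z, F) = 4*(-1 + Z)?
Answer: 1/19203 ≈ 5.2075e-5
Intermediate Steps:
B(Z, F) = -4 + 4*Z
1/(18143 + B(266, 143 - 1*(-66))) = 1/(18143 + (-4 + 4*266)) = 1/(18143 + (-4 + 1064)) = 1/(18143 + 1060) = 1/19203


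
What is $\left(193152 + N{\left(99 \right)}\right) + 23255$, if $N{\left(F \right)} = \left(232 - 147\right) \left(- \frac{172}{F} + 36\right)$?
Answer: $\frac{21712613}{99} \approx 2.1932 \cdot 10^{5}$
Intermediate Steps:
$N{\left(F \right)} = 3060 - \frac{14620}{F}$ ($N{\left(F \right)} = 85 \left(36 - \frac{172}{F}\right) = 3060 - \frac{14620}{F}$)
$\left(193152 + N{\left(99 \right)}\right) + 23255 = \left(193152 + \left(3060 - \frac{14620}{99}\right)\right) + 23255 = \left(193152 + \frac{288320}{99}\right) + 23255 = \frac{19410368}{99} + 23255 = \frac{21712613}{99}$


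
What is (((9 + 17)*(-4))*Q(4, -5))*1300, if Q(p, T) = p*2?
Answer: -1081600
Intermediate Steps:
Q(p, T) = 2*p
(((9 + 17)*(-4))*Q(4, -5))*1300 = (((9 + 17)*(-4))*(2*4))*1300 = ((26*(-4))*8)*1300 = -104*8*1300 = -832*1300 = -1081600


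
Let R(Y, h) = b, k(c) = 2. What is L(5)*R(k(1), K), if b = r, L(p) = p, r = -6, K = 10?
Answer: -30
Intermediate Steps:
b = -6
R(Y, h) = -6
L(5)*R(k(1), K) = 5*(-6) = -30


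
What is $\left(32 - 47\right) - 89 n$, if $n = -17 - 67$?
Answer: $7461$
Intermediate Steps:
$n = -84$
$\left(32 - 47\right) - 89 n = \left(32 - 47\right) - -7476 = \left(32 - 47\right) + 7476 = -15 + 7476 = 7461$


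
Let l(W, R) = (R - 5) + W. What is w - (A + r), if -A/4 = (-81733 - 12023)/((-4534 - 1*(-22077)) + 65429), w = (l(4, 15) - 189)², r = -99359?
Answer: 2696164356/20743 ≈ 1.2998e+5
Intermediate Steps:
l(W, R) = -5 + R + W (l(W, R) = (-5 + R) + W = -5 + R + W)
w = 30625 (w = ((-5 + 15 + 4) - 189)² = (14 - 189)² = (-175)² = 30625)
A = 93756/20743 (A = -4*(-81733 - 12023)/((-4534 - 1*(-22077)) + 65429) = -(-375024)/((-4534 + 22077) + 65429) = -(-375024)/(17543 + 65429) = -(-375024)/82972 = -4*(-23439/20743) = 93756/20743 ≈ 4.5199)
w - (A + r) = 30625 - (93756/20743 - 99359) = 30625 - 1*(-2060909981/20743) = 30625 + 2060909981/20743 = 2696164356/20743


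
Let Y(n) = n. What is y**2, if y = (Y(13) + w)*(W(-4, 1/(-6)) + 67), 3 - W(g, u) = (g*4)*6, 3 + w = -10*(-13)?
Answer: 540097600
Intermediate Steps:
w = 127 (w = -3 - 10*(-13) = -3 + 130 = 127)
W(g, u) = 3 - 24*g (W(g, u) = 3 - g*4*6 = 3 - 4*g*6 = 3 - 24*g)
y = 23240 (y = (13 + 127)*((3 - 24*(-4)) + 67) = 140*((3 + 96) + 67) = 140*(99 + 67) = 140*166 = 23240)
y**2 = 23240**2 = 540097600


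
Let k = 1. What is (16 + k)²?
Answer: 289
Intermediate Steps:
(16 + k)² = (16 + 1)² = 17² = 289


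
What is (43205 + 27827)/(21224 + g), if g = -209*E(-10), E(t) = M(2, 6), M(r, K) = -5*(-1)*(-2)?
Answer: 35516/11657 ≈ 3.0468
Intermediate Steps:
M(r, K) = -10 (M(r, K) = 5*(-2) = -10)
E(t) = -10
g = 2090 (g = -209*(-10) = 2090)
(43205 + 27827)/(21224 + g) = (43205 + 27827)/(21224 + 2090) = 71032/23314 = 71032*(1/23314) = 35516/11657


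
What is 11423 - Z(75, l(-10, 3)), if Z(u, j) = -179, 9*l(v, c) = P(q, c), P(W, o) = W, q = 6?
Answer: 11602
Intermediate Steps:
l(v, c) = 2/3 (l(v, c) = (1/9)*6 = 2/3)
11423 - Z(75, l(-10, 3)) = 11423 - 1*(-179) = 11423 + 179 = 11602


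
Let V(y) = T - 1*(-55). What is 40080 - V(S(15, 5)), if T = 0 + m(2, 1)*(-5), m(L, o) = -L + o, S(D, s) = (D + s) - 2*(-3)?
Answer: 40020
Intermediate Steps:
S(D, s) = 6 + D + s (S(D, s) = (D + s) + 6 = 6 + D + s)
m(L, o) = o - L
T = 5 (T = 0 + (1 - 1*2)*(-5) = 0 + (1 - 2)*(-5) = 0 - 1*(-5) = 0 + 5 = 5)
V(y) = 60 (V(y) = 5 - 1*(-55) = 5 + 55 = 60)
40080 - V(S(15, 5)) = 40080 - 1*60 = 40080 - 60 = 40020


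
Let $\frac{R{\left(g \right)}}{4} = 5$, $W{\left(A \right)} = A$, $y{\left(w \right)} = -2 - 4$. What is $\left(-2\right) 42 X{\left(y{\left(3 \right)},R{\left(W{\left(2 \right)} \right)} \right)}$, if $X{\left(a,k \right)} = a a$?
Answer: $-3024$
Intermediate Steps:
$y{\left(w \right)} = -6$ ($y{\left(w \right)} = -2 - 4 = -6$)
$R{\left(g \right)} = 20$ ($R{\left(g \right)} = 4 \cdot 5 = 20$)
$X{\left(a,k \right)} = a^{2}$
$\left(-2\right) 42 X{\left(y{\left(3 \right)},R{\left(W{\left(2 \right)} \right)} \right)} = \left(-2\right) 42 \left(-6\right)^{2} = \left(-84\right) 36 = -3024$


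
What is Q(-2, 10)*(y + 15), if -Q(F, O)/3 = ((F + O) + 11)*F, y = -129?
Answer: -12996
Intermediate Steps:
Q(F, O) = -3*F*(11 + F + O) (Q(F, O) = -3*((F + O) + 11)*F = -3*(11 + F + O)*F = -3*F*(11 + F + O))
Q(-2, 10)*(y + 15) = (-3*(-2)*(11 - 2 + 10))*(-129 + 15) = -3*(-2)*19*(-114) = 114*(-114) = -12996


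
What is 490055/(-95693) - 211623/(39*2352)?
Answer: -1671861661/225069936 ≈ -7.4282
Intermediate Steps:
490055/(-95693) - 211623/(39*2352) = 490055*(-1/95693) - 211623/91728 = -490055/95693 - 211623*1/91728 = -490055/95693 - 70541/30576 = -1671861661/225069936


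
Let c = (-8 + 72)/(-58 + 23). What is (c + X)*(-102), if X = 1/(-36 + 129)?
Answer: 201178/1085 ≈ 185.42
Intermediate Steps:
X = 1/93 ≈ 0.010753
c = -64/35 (c = 64/(-35) = 64*(-1/35) = -64/35 ≈ -1.8286)
(c + X)*(-102) = (-64/35 + 1/93)*(-102) = -5917/3255*(-102) = 201178/1085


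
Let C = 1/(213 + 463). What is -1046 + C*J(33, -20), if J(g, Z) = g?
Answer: -707063/676 ≈ -1046.0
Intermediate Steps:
C = 1/676 ≈ 0.0014793
-1046 + C*J(33, -20) = -1046 + (1/676)*33 = -1046 + 33/676 = -707063/676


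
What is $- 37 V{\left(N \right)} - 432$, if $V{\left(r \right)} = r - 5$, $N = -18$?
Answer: $419$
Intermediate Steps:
$V{\left(r \right)} = -5 + r$
$- 37 V{\left(N \right)} - 432 = - 37 \left(-5 - 18\right) - 432 = \left(-37\right) \left(-23\right) - 432 = 851 - 432 = 419$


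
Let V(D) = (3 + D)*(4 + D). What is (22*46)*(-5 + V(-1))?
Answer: 1012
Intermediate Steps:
(22*46)*(-5 + V(-1)) = (22*46)*(-5 + (12 + (-1)² + 7*(-1))) = 1012*(-5 + (12 + 1 - 7)) = 1012*(-5 + 6) = 1012*1 = 1012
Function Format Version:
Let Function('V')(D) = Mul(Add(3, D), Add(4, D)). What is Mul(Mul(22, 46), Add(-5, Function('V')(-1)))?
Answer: 1012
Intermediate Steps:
Mul(Mul(22, 46), Add(-5, Function('V')(-1))) = Mul(Mul(22, 46), Add(-5, Add(12, Pow(-1, 2), Mul(7, -1)))) = Mul(1012, Add(-5, Add(12, 1, -7))) = Mul(1012, Add(-5, 6)) = Mul(1012, 1) = 1012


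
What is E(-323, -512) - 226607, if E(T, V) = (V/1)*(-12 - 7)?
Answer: -216879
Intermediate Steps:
E(T, V) = -19*V (E(T, V) = (V*1)*(-19) = V*(-19) = -19*V)
E(-323, -512) - 226607 = -19*(-512) - 226607 = 9728 - 226607 = -216879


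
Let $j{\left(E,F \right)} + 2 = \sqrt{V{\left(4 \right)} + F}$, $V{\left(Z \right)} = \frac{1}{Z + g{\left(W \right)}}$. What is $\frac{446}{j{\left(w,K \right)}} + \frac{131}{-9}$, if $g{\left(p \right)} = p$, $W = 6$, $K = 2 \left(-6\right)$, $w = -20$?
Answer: $- \frac{33703}{477} - \frac{446 i \sqrt{1190}}{159} \approx -70.656 - 96.763 i$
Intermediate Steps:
$K = -12$
$V{\left(Z \right)} = \frac{1}{6 + Z}$ ($V{\left(Z \right)} = \frac{1}{Z + 6} = \frac{1}{6 + Z}$)
$j{\left(E,F \right)} = -2 + \sqrt{\frac{1}{10} + F}$ ($j{\left(E,F \right)} = -2 + \sqrt{\frac{1}{6 + 4} + F} = -2 + \sqrt{\frac{1}{10} + F}$)
$\frac{446}{j{\left(w,K \right)}} + \frac{131}{-9} = \frac{446}{-2 + \frac{\sqrt{10 + 100 \left(-12\right)}}{10}} + \frac{131}{-9} = \frac{446}{-2 + \frac{\sqrt{10 - 1200}}{10}} + 131 \left(- \frac{1}{9}\right) = \frac{446}{-2 + \frac{\sqrt{-1190}}{10}} - \frac{131}{9} = \frac{446}{-2 + \frac{i \sqrt{1190}}{10}} - \frac{131}{9} = - \frac{131}{9} + \frac{446}{-2 + \frac{i \sqrt{1190}}{10}}$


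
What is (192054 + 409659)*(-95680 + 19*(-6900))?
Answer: -136456474140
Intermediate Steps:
(192054 + 409659)*(-95680 + 19*(-6900)) = 601713*(-95680 - 131100) = 601713*(-226780) = -136456474140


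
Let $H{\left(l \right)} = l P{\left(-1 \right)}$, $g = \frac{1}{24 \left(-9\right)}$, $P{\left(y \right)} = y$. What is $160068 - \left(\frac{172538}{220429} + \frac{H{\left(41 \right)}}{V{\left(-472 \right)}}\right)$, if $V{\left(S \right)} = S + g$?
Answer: $\frac{3597252302086978}{22473397837} \approx 1.6007 \cdot 10^{5}$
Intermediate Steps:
$g = - \frac{1}{216}$ ($g = \frac{1}{-216} = - \frac{1}{216} \approx -0.0046296$)
$V{\left(S \right)} = - \frac{1}{216} + S$ ($V{\left(S \right)} = S - \frac{1}{216} = - \frac{1}{216} + S$)
$H{\left(l \right)} = - l$ ($H{\left(l \right)} = l \left(-1\right) = - l$)
$160068 - \left(\frac{172538}{220429} + \frac{H{\left(41 \right)}}{V{\left(-472 \right)}}\right) = 160068 - \left(\frac{172538}{220429} + \frac{\left(-1\right) 41}{- \frac{1}{216} - 472}\right) = 160068 - \left(172538 \cdot \frac{1}{220429} - \frac{41}{- \frac{101953}{216}}\right) = 160068 - \left(\frac{172538}{220429} - - \frac{8856}{101953}\right) = 160068 - \left(\frac{172538}{220429} + \frac{8856}{101953}\right) = 160068 - \frac{19542885938}{22473397837} = \frac{3597252302086978}{22473397837}$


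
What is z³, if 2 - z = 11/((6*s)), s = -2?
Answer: 42875/1728 ≈ 24.812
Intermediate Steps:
z = 35/12 (z = 2 - 11/(6*(-2)) = 2 - 11/(-12) = 2 - 11*(-1)/12 = 2 - 1*(-11/12) = 2 + 11/12 = 35/12 ≈ 2.9167)
z³ = (35/12)³ = 42875/1728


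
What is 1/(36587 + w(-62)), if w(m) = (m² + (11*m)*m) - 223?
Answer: 1/82492 ≈ 1.2122e-5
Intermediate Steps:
w(m) = -223 + 12*m² (w(m) = (m² + 11*m²) - 223 = 12*m² - 223 = -223 + 12*m²)
1/(36587 + w(-62)) = 1/(36587 + (-223 + 12*(-62)²)) = 1/(36587 + (-223 + 12*3844)) = 1/(36587 + (-223 + 46128)) = 1/(36587 + 45905) = 1/82492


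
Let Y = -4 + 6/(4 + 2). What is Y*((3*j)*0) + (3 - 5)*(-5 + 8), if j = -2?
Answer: -6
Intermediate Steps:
Y = -3 (Y = -4 + 6/6 = -4 + 6*(⅙) = -4 + 1 = -3)
Y*((3*j)*0) + (3 - 5)*(-5 + 8) = -3*3*(-2)*0 + (3 - 5)*(-5 + 8) = -(-18)*0 - 2*3 = -3*0 - 6 = 0 - 6 = -6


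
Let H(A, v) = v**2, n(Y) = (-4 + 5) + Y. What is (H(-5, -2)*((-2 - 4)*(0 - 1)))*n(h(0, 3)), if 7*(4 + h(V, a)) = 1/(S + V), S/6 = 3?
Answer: -1508/21 ≈ -71.810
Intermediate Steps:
S = 18 (S = 6*3 = 18)
h(V, a) = -4 + 1/(7*(18 + V))
n(Y) = 1 + Y
(H(-5, -2)*((-2 - 4)*(0 - 1)))*n(h(0, 3)) = ((-2)**2*((-2 - 4)*(0 - 1)))*(1 + (-503 - 28*0)/(7*(18 + 0))) = (4*(-6*(-1)))*(1 + (1/7)*(-503 + 0)/18) = (4*6)*(1 + (1/7)*(1/18)*(-503)) = 24*(1 - 503/126) = 24*(-377/126) = -1508/21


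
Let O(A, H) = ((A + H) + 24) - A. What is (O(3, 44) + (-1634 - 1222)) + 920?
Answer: -1868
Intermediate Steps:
O(A, H) = 24 + H (O(A, H) = (24 + A + H) - A = 24 + H)
(O(3, 44) + (-1634 - 1222)) + 920 = ((24 + 44) + (-1634 - 1222)) + 920 = (68 - 2856) + 920 = -2788 + 920 = -1868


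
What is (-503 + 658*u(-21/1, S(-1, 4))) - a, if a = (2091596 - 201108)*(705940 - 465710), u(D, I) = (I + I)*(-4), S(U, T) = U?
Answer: -454151927479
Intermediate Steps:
u(D, I) = -8*I (u(D, I) = (2*I)*(-4) = -8*I)
a = 454151932240 (a = 1890488*240230 = 454151932240)
(-503 + 658*u(-21/1, S(-1, 4))) - a = (-503 + 658*(-8*(-1))) - 1*454151932240 = (-503 + 658*8) - 454151932240 = (-503 + 5264) - 454151932240 = 4761 - 454151932240 = -454151927479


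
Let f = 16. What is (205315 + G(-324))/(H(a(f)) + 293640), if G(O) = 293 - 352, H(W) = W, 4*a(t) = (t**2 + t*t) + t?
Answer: 51314/73443 ≈ 0.69869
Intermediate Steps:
a(t) = t**2/2 + t/4 (a(t) = ((t**2 + t*t) + t)/4 = ((t**2 + t**2) + t)/4 = (2*t**2 + t)/4 = (t + 2*t**2)/4 = t**2/2 + t/4)
G(O) = -59
(205315 + G(-324))/(H(a(f)) + 293640) = (205315 - 59)/((1/4)*16*(1 + 2*16) + 293640) = 205256/((1/4)*16*(1 + 32) + 293640) = 205256/((1/4)*16*33 + 293640) = 205256/(132 + 293640) = 205256/293772 = 205256*(1/293772) = 51314/73443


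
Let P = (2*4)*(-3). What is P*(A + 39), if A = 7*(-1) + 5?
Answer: -888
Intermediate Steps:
A = -2 (A = -7 + 5 = -2)
P = -24 (P = 8*(-3) = -24)
P*(A + 39) = -24*(-2 + 39) = -24*37 = -888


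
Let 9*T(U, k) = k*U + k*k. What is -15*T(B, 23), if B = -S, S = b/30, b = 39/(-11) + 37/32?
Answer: -5605583/6336 ≈ -884.72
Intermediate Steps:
b = -841/352 (b = 39*(-1/11) + 37*(1/32) = -39/11 + 37/32 = -841/352 ≈ -2.3892)
S = -841/10560 (S = -841/352/30 = -841/352*1/30 = -841/10560 ≈ -0.079640)
B = 841/10560 (B = -1*(-841/10560) = 841/10560 ≈ 0.079640)
T(U, k) = k²/9 + U*k/9 (T(U, k) = (k*U + k*k)/9 = (U*k + k²)/9 = (k² + U*k)/9 = k²/9 + U*k/9)
-15*T(B, 23) = -5*23*(841/10560 + 23)/3 = -5*23*243721/(3*10560) = -15*5605583/95040 = -5605583/6336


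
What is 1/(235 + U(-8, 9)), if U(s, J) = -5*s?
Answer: 1/275 ≈ 0.0036364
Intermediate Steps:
1/(235 + U(-8, 9)) = 1/(235 - 5*(-8)) = 1/(235 + 40) = 1/275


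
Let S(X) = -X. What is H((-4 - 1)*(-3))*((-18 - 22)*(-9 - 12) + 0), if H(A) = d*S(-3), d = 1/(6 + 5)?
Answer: 2520/11 ≈ 229.09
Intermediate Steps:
d = 1/11 ≈ 0.090909
H(A) = 3/11 (H(A) = (-1*(-3))/11 = (1/11)*3 = 3/11)
H((-4 - 1)*(-3))*((-18 - 22)*(-9 - 12) + 0) = 3*((-18 - 22)*(-9 - 12) + 0)/11 = 3*(-40*(-21) + 0)/11 = 3*(840 + 0)/11 = (3/11)*840 = 2520/11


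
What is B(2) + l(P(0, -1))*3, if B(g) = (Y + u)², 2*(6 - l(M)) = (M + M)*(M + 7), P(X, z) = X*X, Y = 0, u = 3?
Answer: 27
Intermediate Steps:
P(X, z) = X²
l(M) = 6 - M*(7 + M) (l(M) = 6 - (M + M)*(M + 7)/2 = 6 - 2*M*(7 + M)/2 = 6 - M*(7 + M))
B(g) = 9 (B(g) = (0 + 3)² = 3² = 9)
B(2) + l(P(0, -1))*3 = 9 + (6 - (0²)² - 7*0²)*3 = 9 + (6 - 1*0² - 7*0)*3 = 9 + (6 - 1*0 + 0)*3 = 9 + (6 + 0 + 0)*3 = 9 + 6*3 = 9 + 18 = 27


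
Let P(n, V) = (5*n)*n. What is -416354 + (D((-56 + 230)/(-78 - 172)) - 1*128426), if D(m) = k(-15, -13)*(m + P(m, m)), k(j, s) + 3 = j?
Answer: -1702534592/3125 ≈ -5.4481e+5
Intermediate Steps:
k(j, s) = -3 + j
P(n, V) = 5*n²
D(m) = -90*m² - 18*m (D(m) = (-3 - 15)*(m + 5*m²) = -18*(m + 5*m²) = -90*m² - 18*m)
-416354 + (D((-56 + 230)/(-78 - 172)) - 1*128426) = -416354 + (18*((-56 + 230)/(-78 - 172))*(-1 - 5*(-56 + 230)/(-78 - 172)) - 1*128426) = -416354 + (18*(174/(-250))*(-1 - 870/(-250)) - 128426) = -416354 + (18*(174*(-1/250))*(-1 - 870*(-1)/250) - 128426) = -416354 + (18*(-87/125)*(-1 - 5*(-87/125)) - 128426) = -416354 + (18*(-87/125)*(-1 + 87/25) - 128426) = -416354 + (18*(-87/125)*(62/25) - 128426) = -416354 + (-97092/3125 - 128426) = -416354 - 401428342/3125 = -1702534592/3125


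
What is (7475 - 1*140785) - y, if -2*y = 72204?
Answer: -97208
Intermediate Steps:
y = -36102 (y = -1/2*72204 = -36102)
(7475 - 1*140785) - y = (7475 - 1*140785) - 1*(-36102) = (7475 - 140785) + 36102 = -133310 + 36102 = -97208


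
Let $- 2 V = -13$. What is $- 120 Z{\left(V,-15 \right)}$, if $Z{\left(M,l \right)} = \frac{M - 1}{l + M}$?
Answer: $\frac{1320}{17} \approx 77.647$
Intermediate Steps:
$V = \frac{13}{2}$ ($V = \left(- \frac{1}{2}\right) \left(-13\right) = \frac{13}{2} \approx 6.5$)
$Z{\left(M,l \right)} = \frac{-1 + M}{M + l}$
$- 120 Z{\left(V,-15 \right)} = - 120 \frac{-1 + \frac{13}{2}}{\frac{13}{2} - 15} = - 120 \frac{1}{- \frac{17}{2}} \cdot \frac{11}{2} = - 120 \left(\left(- \frac{2}{17}\right) \frac{11}{2}\right) = \left(-120\right) \left(- \frac{11}{17}\right) = \frac{1320}{17}$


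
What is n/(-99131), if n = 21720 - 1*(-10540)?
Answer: -32260/99131 ≈ -0.32543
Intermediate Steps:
n = 32260 (n = 21720 + 10540 = 32260)
n/(-99131) = 32260/(-99131) = 32260*(-1/99131) = -32260/99131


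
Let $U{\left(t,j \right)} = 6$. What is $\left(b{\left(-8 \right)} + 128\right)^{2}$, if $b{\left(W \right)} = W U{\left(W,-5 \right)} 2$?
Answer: $1024$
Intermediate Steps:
$b{\left(W \right)} = 12 W$ ($b{\left(W \right)} = W 6 \cdot 2 = 6 W 2 = 12 W$)
$\left(b{\left(-8 \right)} + 128\right)^{2} = \left(12 \left(-8\right) + 128\right)^{2} = \left(-96 + 128\right)^{2} = 32^{2} = 1024$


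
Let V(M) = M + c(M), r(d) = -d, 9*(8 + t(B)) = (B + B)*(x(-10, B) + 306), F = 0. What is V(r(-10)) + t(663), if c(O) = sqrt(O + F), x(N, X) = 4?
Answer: 137026/3 + sqrt(10) ≈ 45679.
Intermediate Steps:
t(B) = -8 + 620*B/9 (t(B) = -8 + ((B + B)*(4 + 306))/9 = -8 + ((2*B)*310)/9 = -8 + (620*B)/9 = -8 + 620*B/9)
c(O) = sqrt(O) (c(O) = sqrt(O + 0) = sqrt(O))
V(M) = M + sqrt(M)
V(r(-10)) + t(663) = (-1*(-10) + sqrt(-1*(-10))) + (-8 + (620/9)*663) = (10 + sqrt(10)) + (-8 + 137020/3) = (10 + sqrt(10)) + 136996/3 = 137026/3 + sqrt(10)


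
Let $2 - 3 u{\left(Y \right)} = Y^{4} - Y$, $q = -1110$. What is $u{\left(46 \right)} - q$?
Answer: $- \frac{4474078}{3} \approx -1.4914 \cdot 10^{6}$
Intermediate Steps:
$u{\left(Y \right)} = \frac{2}{3} - \frac{Y^{4}}{3} + \frac{Y}{3}$ ($u{\left(Y \right)} = \frac{2}{3} - \frac{Y^{4} - Y}{3} = \frac{2}{3} - \left(- \frac{Y}{3} + \frac{Y^{4}}{3}\right) = \frac{2}{3} - \frac{Y^{4}}{3} + \frac{Y}{3}$)
$u{\left(46 \right)} - q = \left(\frac{2}{3} - \frac{46^{4}}{3} + \frac{1}{3} \cdot 46\right) - -1110 = \left(\frac{2}{3} - \frac{4477456}{3} + \frac{46}{3}\right) + 1110 = - \frac{4477408}{3} + 1110 = - \frac{4474078}{3}$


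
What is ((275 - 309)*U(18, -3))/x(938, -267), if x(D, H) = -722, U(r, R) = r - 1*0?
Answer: 306/361 ≈ 0.84765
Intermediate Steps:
U(r, R) = r (U(r, R) = r + 0 = r)
((275 - 309)*U(18, -3))/x(938, -267) = ((275 - 309)*18)/(-722) = -34*18*(-1/722) = -612*(-1/722) = 306/361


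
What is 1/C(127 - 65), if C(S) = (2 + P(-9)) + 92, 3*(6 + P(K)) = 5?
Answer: 3/269 ≈ 0.011152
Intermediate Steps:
P(K) = -13/3 (P(K) = -6 + (1/3)*5 = -6 + 5/3 = -13/3)
C(S) = 269/3 (C(S) = (2 - 13/3) + 92 = -7/3 + 92 = 269/3)
1/C(127 - 65) = 1/(269/3) = 3/269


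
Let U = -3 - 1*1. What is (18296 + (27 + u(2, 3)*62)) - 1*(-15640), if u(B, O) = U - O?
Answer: 33529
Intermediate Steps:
U = -4 (U = -3 - 1 = -4)
u(B, O) = -4 - O
(18296 + (27 + u(2, 3)*62)) - 1*(-15640) = (18296 + (27 + (-4 - 1*3)*62)) - 1*(-15640) = (18296 + (27 + (-4 - 3)*62)) + 15640 = (18296 + (27 - 7*62)) + 15640 = (18296 + (27 - 434)) + 15640 = (18296 - 407) + 15640 = 17889 + 15640 = 33529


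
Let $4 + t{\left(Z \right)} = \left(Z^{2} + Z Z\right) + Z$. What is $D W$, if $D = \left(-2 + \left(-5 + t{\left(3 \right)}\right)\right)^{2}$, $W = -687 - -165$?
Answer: $-52200$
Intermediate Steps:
$t{\left(Z \right)} = -4 + Z + 2 Z^{2}$ ($t{\left(Z \right)} = -4 + \left(\left(Z^{2} + Z Z\right) + Z\right) = -4 + \left(\left(Z^{2} + Z^{2}\right) + Z\right) = -4 + \left(2 Z^{2} + Z\right) = -4 + \left(Z + 2 Z^{2}\right) = -4 + Z + 2 Z^{2}$)
$W = -522$ ($W = -687 + 165 = -522$)
$D = 100$ ($D = \left(-2 + \left(-5 + \left(-4 + 3 + 2 \cdot 3^{2}\right)\right)\right)^{2} = \left(-2 + \left(-5 + \left(-4 + 3 + 2 \cdot 9\right)\right)\right)^{2} = \left(-2 + \left(-5 + \left(-4 + 3 + 18\right)\right)\right)^{2} = \left(-2 + \left(-5 + 17\right)\right)^{2} = \left(-2 + 12\right)^{2} = 10^{2} = 100$)
$D W = 100 \left(-522\right) = -52200$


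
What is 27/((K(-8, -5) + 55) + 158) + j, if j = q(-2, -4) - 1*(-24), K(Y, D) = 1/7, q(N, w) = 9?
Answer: 49425/1492 ≈ 33.127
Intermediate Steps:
K(Y, D) = ⅐
j = 33 (j = 9 - 1*(-24) = 9 + 24 = 33)
27/((K(-8, -5) + 55) + 158) + j = 27/((⅐ + 55) + 158) + 33 = 27/(386/7 + 158) + 33 = 27/(1492/7) + 33 = 27*(7/1492) + 33 = 189/1492 + 33 = 49425/1492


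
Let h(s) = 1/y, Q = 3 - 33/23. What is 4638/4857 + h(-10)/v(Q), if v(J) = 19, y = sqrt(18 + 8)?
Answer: 1546/1619 + sqrt(26)/494 ≈ 0.96523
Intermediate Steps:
Q = 36/23 (Q = 3 - 33/23 = 36/23 ≈ 1.5652)
y = sqrt(26) ≈ 5.0990
h(s) = sqrt(26)/26 (h(s) = 1/(sqrt(26)) = sqrt(26)/26)
4638/4857 + h(-10)/v(Q) = 4638/4857 + (sqrt(26)/26)/19 = 4638*(1/4857) + (sqrt(26)/26)*(1/19) = 1546/1619 + sqrt(26)/494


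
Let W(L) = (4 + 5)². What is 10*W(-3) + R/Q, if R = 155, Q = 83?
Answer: 67385/83 ≈ 811.87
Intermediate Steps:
W(L) = 81 (W(L) = 9² = 81)
10*W(-3) + R/Q = 10*81 + 155/83 = 810 + 155*(1/83) = 810 + 155/83 = 67385/83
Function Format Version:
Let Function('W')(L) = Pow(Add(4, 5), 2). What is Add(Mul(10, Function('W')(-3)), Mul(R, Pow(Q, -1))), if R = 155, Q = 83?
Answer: Rational(67385, 83) ≈ 811.87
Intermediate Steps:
Function('W')(L) = 81 (Function('W')(L) = Pow(9, 2) = 81)
Add(Mul(10, Function('W')(-3)), Mul(R, Pow(Q, -1))) = Add(Mul(10, 81), Mul(155, Pow(83, -1))) = Add(810, Mul(155, Rational(1, 83))) = Add(810, Rational(155, 83)) = Rational(67385, 83)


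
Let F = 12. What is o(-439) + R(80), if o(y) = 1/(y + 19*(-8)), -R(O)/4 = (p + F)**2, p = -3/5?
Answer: -7680661/14775 ≈ -519.84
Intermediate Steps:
p = -3/5 (p = -3*1/5 = -3/5 ≈ -0.60000)
R(O) = -12996/25 (R(O) = -4*(-3/5 + 12)**2 = -4*(57/5)**2 = -4*3249/25 = -12996/25)
o(y) = 1/(-152 + y) (o(y) = 1/(y - 152) = 1/(-152 + y))
o(-439) + R(80) = 1/(-152 - 439) - 12996/25 = 1/(-591) - 12996/25 = -1/591 - 12996/25 = -7680661/14775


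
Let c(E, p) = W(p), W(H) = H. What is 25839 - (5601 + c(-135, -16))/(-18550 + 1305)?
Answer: 89119828/3449 ≈ 25839.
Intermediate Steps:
c(E, p) = p
25839 - (5601 + c(-135, -16))/(-18550 + 1305) = 25839 - (5601 - 16)/(-18550 + 1305) = 25839 - 5585/(-17245) = 25839 - 5585*(-1)/17245 = 25839 - 1*(-1117/3449) = 25839 + 1117/3449 = 89119828/3449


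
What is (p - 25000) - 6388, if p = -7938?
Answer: -39326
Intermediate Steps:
(p - 25000) - 6388 = (-7938 - 25000) - 6388 = -32938 - 6388 = -39326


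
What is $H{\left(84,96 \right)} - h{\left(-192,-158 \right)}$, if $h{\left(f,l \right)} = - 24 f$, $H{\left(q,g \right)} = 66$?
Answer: $-4542$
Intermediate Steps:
$H{\left(84,96 \right)} - h{\left(-192,-158 \right)} = 66 - \left(-24\right) \left(-192\right) = 66 - 4608 = -4542$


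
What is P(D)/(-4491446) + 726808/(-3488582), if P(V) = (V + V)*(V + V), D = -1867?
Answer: -12976216624090/3917194417393 ≈ -3.3126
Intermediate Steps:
P(V) = 4*V² (P(V) = (2*V)*(2*V) = 4*V²)
P(D)/(-4491446) + 726808/(-3488582) = (4*(-1867)²)/(-4491446) + 726808/(-3488582) = (4*3485689)*(-1/4491446) + 726808*(-1/3488582) = 13942756*(-1/4491446) - 363404/1744291 = -6971378/2245723 - 363404/1744291 = -12976216624090/3917194417393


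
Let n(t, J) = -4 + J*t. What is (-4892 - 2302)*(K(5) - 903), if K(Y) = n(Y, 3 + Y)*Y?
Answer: 5201262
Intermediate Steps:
K(Y) = Y*(-4 + Y*(3 + Y)) (K(Y) = (-4 + (3 + Y)*Y)*Y = (-4 + Y*(3 + Y))*Y = Y*(-4 + Y*(3 + Y)))
(-4892 - 2302)*(K(5) - 903) = (-4892 - 2302)*(5*(-4 + 5*(3 + 5)) - 903) = -7194*(5*(-4 + 5*8) - 903) = -7194*(5*(-4 + 40) - 903) = -7194*(5*36 - 903) = -7194*(180 - 903) = -7194*(-723) = 5201262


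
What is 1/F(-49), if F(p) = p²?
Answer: 1/2401 ≈ 0.00041649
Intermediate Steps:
1/F(-49) = 1/((-49)²) = 1/2401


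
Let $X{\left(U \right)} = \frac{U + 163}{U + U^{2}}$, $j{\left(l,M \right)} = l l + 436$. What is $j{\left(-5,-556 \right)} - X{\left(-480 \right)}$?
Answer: $\frac{105993437}{229920} \approx 461.0$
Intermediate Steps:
$j{\left(l,M \right)} = 436 + l^{2}$ ($j{\left(l,M \right)} = l^{2} + 436 = 436 + l^{2}$)
$X{\left(U \right)} = \frac{163 + U}{U + U^{2}}$
$j{\left(-5,-556 \right)} - X{\left(-480 \right)} = \left(436 + \left(-5\right)^{2}\right) - \frac{163 - 480}{\left(-480\right) \left(1 - 480\right)} = \left(436 + 25\right) - \left(- \frac{1}{480}\right) \frac{1}{-479} \left(-317\right) = 461 - \left(- \frac{1}{480}\right) \left(- \frac{1}{479}\right) \left(-317\right) = 461 - - \frac{317}{229920} = 461 + \frac{317}{229920} = \frac{105993437}{229920}$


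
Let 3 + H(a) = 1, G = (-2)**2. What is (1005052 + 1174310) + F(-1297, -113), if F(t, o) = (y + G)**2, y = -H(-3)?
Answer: 2179398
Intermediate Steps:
G = 4
H(a) = -2 (H(a) = -3 + 1 = -2)
y = 2 (y = -1*(-2) = 2)
F(t, o) = 36 (F(t, o) = (2 + 4)**2 = 6**2 = 36)
(1005052 + 1174310) + F(-1297, -113) = (1005052 + 1174310) + 36 = 2179362 + 36 = 2179398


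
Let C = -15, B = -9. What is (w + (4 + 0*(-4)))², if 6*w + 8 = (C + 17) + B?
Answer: 9/4 ≈ 2.2500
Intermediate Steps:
w = -5/2 (w = -4/3 + ((-15 + 17) - 9)/6 = -4/3 + (2 - 9)/6 = -4/3 + (⅙)*(-7) = -4/3 - 7/6 = -5/2 ≈ -2.5000)
(w + (4 + 0*(-4)))² = (-5/2 + (4 + 0*(-4)))² = (-5/2 + (4 + 0))² = (-5/2 + 4)² = (3/2)² = 9/4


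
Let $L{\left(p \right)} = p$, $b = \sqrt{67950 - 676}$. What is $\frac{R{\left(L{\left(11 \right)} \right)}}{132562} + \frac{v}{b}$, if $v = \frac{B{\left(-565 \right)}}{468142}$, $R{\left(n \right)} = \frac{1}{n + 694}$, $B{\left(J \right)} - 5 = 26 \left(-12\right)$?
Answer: $\frac{1}{93456210} - \frac{307 \sqrt{67274}}{31493784908} \approx -2.5176 \cdot 10^{-6}$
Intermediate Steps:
$B{\left(J \right)} = -307$ ($B{\left(J \right)} = 5 + 26 \left(-12\right) = 5 - 312 = -307$)
$b = \sqrt{67274} \approx 259.37$
$R{\left(n \right)} = \frac{1}{694 + n}$
$v = - \frac{307}{468142} \approx -0.00065578$
$\frac{R{\left(L{\left(11 \right)} \right)}}{132562} + \frac{v}{b} = \frac{1}{\left(694 + 11\right) 132562} - \frac{307}{468142 \sqrt{67274}} = \frac{1}{705} \cdot \frac{1}{132562} - \frac{307 \frac{\sqrt{67274}}{67274}}{468142} = \frac{1}{705} \cdot \frac{1}{132562} - \frac{307 \sqrt{67274}}{31493784908} = \frac{1}{93456210} - \frac{307 \sqrt{67274}}{31493784908}$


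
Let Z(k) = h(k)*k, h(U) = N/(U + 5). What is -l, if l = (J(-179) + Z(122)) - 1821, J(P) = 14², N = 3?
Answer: 206009/127 ≈ 1622.1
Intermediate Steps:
J(P) = 196
h(U) = 3/(5 + U) (h(U) = 3/(U + 5) = 3/(5 + U))
Z(k) = 3*k/(5 + k) (Z(k) = (3/(5 + k))*k = 3*k/(5 + k))
l = -206009/127 (l = (196 + 3*122/(5 + 122)) - 1821 = (196 + 3*122/127) - 1821 = (196 + 3*122*(1/127)) - 1821 = (196 + 366/127) - 1821 = 25258/127 - 1821 = -206009/127 ≈ -1622.1)
-l = -1*(-206009/127) = 206009/127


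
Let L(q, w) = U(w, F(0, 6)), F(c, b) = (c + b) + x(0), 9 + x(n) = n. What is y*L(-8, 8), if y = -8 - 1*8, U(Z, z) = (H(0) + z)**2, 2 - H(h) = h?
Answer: -16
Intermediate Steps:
x(n) = -9 + n
H(h) = 2 - h
F(c, b) = -9 + b + c (F(c, b) = (c + b) + (-9 + 0) = (b + c) - 9 = -9 + b + c)
U(Z, z) = (2 + z)**2 (U(Z, z) = ((2 - 1*0) + z)**2 = ((2 + 0) + z)**2 = (2 + z)**2)
L(q, w) = 1 (L(q, w) = (2 + (-9 + 6 + 0))**2 = (2 - 3)**2 = (-1)**2 = 1)
y = -16 (y = -8 - 8 = -16)
y*L(-8, 8) = -16*1 = -16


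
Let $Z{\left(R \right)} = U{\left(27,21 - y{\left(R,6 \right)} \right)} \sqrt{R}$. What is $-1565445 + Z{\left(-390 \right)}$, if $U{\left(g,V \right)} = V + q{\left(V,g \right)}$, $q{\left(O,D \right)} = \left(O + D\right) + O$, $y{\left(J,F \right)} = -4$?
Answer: $-1565445 + 102 i \sqrt{390} \approx -1.5654 \cdot 10^{6} + 2014.3 i$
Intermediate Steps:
$q{\left(O,D \right)} = D + 2 O$ ($q{\left(O,D \right)} = \left(D + O\right) + O = D + 2 O$)
$U{\left(g,V \right)} = g + 3 V$ ($U{\left(g,V \right)} = V + \left(g + 2 V\right) = g + 3 V$)
$Z{\left(R \right)} = 102 \sqrt{R}$ ($Z{\left(R \right)} = \left(27 + 3 \left(21 - -4\right)\right) \sqrt{R} = \left(27 + 3 \left(21 + 4\right)\right) \sqrt{R} = \left(27 + 3 \cdot 25\right) \sqrt{R} = \left(27 + 75\right) \sqrt{R} = 102 \sqrt{R}$)
$-1565445 + Z{\left(-390 \right)} = -1565445 + 102 \sqrt{-390} = -1565445 + 102 i \sqrt{390}$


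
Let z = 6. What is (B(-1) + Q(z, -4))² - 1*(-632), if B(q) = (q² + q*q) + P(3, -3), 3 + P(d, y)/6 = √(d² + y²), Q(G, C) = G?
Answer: 1380 - 360*√2 ≈ 870.88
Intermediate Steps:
P(d, y) = -18 + 6*√(d² + y²)
B(q) = -18 + 2*q² + 18*√2 (B(q) = (q² + q*q) + (-18 + 6*√(3² + (-3)²)) = (q² + q²) + (-18 + 6*√(9 + 9)) = 2*q² + (-18 + 6*√18) = 2*q² + (-18 + 6*(3*√2)) = 2*q² + (-18 + 18*√2) = -18 + 2*q² + 18*√2)
(B(-1) + Q(z, -4))² - 1*(-632) = ((-18 + 2*(-1)² + 18*√2) + 6)² - 1*(-632) = ((-18 + 2*1 + 18*√2) + 6)² + 632 = ((-18 + 2 + 18*√2) + 6)² + 632 = ((-16 + 18*√2) + 6)² + 632 = (-10 + 18*√2)² + 632 = 632 + (-10 + 18*√2)²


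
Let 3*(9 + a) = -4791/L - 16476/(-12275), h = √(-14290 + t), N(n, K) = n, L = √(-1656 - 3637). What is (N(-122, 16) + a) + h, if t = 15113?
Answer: -1602533/12275 + √823 + 1597*I*√5293/5293 ≈ -101.86 + 21.951*I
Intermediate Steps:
L = I*√5293 (L = √(-5293) = I*√5293 ≈ 72.753*I)
h = √823 (h = √(-14290 + 15113) = √823 ≈ 28.688)
a = -104983/12275 + 1597*I*√5293/5293 (a = -9 + (-4791*(-I*√5293/5293) - 16476/(-12275))/3 = -9 + (-(-4791)*I*√5293/5293 - 16476*(-1/12275))/3 = -9 + (4791*I*√5293/5293 + 16476/12275)/3 = -9 + (16476/12275 + 4791*I*√5293/5293)/3 = -9 + (5492/12275 + 1597*I*√5293/5293) = -104983/12275 + 1597*I*√5293/5293 ≈ -8.5526 + 21.951*I)
(N(-122, 16) + a) + h = (-122 + (-104983/12275 + 1597*I*√5293/5293)) + √823 = (-1602533/12275 + 1597*I*√5293/5293) + √823 = -1602533/12275 + √823 + 1597*I*√5293/5293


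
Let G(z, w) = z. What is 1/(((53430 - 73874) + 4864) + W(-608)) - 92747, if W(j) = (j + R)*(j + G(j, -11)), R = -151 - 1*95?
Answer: -94869422347/1022884 ≈ -92747.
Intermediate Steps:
R = -246 (R = -151 - 95 = -246)
W(j) = 2*j*(-246 + j) (W(j) = (j - 246)*(j + j) = (-246 + j)*(2*j) = 2*j*(-246 + j))
1/(((53430 - 73874) + 4864) + W(-608)) - 92747 = 1/(((53430 - 73874) + 4864) + 2*(-608)*(-246 - 608)) - 92747 = 1/((-20444 + 4864) + 2*(-608)*(-854)) - 92747 = 1/(-15580 + 1038464) - 92747 = 1/1022884 - 92747 = -94869422347/1022884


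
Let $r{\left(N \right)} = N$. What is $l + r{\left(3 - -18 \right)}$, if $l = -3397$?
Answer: $-3376$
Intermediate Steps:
$l + r{\left(3 - -18 \right)} = -3397 + \left(3 - -18\right) = -3397 + \left(3 + 18\right) = -3397 + 21 = -3376$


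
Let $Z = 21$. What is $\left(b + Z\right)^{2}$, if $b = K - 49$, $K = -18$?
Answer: $2116$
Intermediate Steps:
$b = -67$ ($b = -18 - 49 = -67$)
$\left(b + Z\right)^{2} = \left(-67 + 21\right)^{2} = \left(-46\right)^{2} = 2116$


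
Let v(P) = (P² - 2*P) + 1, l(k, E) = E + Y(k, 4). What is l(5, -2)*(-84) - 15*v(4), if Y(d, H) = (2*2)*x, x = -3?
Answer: 1041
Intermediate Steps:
Y(d, H) = -12 (Y(d, H) = (2*2)*(-3) = 4*(-3) = -12)
l(k, E) = -12 + E (l(k, E) = E - 12 = -12 + E)
v(P) = 1 + P² - 2*P
l(5, -2)*(-84) - 15*v(4) = (-12 - 2)*(-84) - 15*(1 + 4² - 2*4) = -14*(-84) - 15*(1 + 16 - 8) = 1176 - 15*9 = 1176 - 135 = 1041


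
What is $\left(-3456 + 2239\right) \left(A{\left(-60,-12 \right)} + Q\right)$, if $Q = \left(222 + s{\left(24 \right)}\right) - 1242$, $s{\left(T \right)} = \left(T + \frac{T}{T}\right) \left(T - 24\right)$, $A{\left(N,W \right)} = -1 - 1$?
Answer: $1243774$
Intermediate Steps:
$A{\left(N,W \right)} = -2$ ($A{\left(N,W \right)} = -1 - 1 = -2$)
$s{\left(T \right)} = \left(1 + T\right) \left(-24 + T\right)$ ($s{\left(T \right)} = \left(T + 1\right) \left(-24 + T\right) = \left(1 + T\right) \left(-24 + T\right)$)
$Q = -1020$ ($Q = \left(222 - \left(576 - 576\right)\right) - 1242 = \left(222 - 0\right) - 1242 = \left(222 + 0\right) - 1242 = 222 - 1242 = -1020$)
$\left(-3456 + 2239\right) \left(A{\left(-60,-12 \right)} + Q\right) = \left(-3456 + 2239\right) \left(-2 - 1020\right) = \left(-1217\right) \left(-1022\right) = 1243774$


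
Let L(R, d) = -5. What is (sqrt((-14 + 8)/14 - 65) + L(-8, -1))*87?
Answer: -435 + 87*I*sqrt(3206)/7 ≈ -435.0 + 703.72*I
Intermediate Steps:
(sqrt((-14 + 8)/14 - 65) + L(-8, -1))*87 = (sqrt((-14 + 8)/14 - 65) - 5)*87 = (sqrt(-6*1/14 - 65) - 5)*87 = (sqrt(-3/7 - 65) - 5)*87 = (sqrt(-458/7) - 5)*87 = (I*sqrt(3206)/7 - 5)*87 = (-5 + I*sqrt(3206)/7)*87 = -435 + 87*I*sqrt(3206)/7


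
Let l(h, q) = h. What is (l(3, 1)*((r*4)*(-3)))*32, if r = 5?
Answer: -5760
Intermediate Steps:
(l(3, 1)*((r*4)*(-3)))*32 = (3*((5*4)*(-3)))*32 = (3*(20*(-3)))*32 = (3*(-60))*32 = -180*32 = -5760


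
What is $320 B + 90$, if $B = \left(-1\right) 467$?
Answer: $-149350$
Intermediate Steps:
$B = -467$
$320 B + 90 = 320 \left(-467\right) + 90 = -149440 + 90 = -149350$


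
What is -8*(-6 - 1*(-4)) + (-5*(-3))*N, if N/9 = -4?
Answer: -524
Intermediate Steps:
N = -36 (N = 9*(-4) = -36)
-8*(-6 - 1*(-4)) + (-5*(-3))*N = -8*(-6 - 1*(-4)) - 5*(-3)*(-36) = -8*(-6 + 4) + 15*(-36) = -8*(-2) - 540 = 16 - 540 = -524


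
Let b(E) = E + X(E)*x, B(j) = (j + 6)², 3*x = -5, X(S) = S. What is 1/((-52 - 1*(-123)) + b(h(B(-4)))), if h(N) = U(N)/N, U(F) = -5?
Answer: 6/431 ≈ 0.013921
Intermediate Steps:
x = -5/3 (x = (⅓)*(-5) = -5/3 ≈ -1.6667)
B(j) = (6 + j)²
h(N) = -5/N
b(E) = -2*E/3 (b(E) = E + E*(-5/3) = E - 5*E/3 = -2*E/3)
1/((-52 - 1*(-123)) + b(h(B(-4)))) = 1/((-52 - 1*(-123)) - (-10)/(3*((6 - 4)²))) = 1/((-52 + 123) - (-10)/(3*(2²))) = 1/(71 - (-10)/(3*4)) = 1/(71 - ⅔*(-5/4)) = 1/(71 + ⅚) = 1/(431/6) = 6/431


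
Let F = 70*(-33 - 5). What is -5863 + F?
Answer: -8523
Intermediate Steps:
F = -2660 (F = 70*(-38) = -2660)
-5863 + F = -5863 - 2660 = -8523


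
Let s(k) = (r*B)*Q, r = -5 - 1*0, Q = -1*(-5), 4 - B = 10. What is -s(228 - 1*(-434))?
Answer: -150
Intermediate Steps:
B = -6 (B = 4 - 1*10 = 4 - 10 = -6)
Q = 5
r = -5 (r = -5 + 0 = -5)
s(k) = 150 (s(k) = -5*(-6)*5 = 30*5 = 150)
-s(228 - 1*(-434)) = -1*150 = -150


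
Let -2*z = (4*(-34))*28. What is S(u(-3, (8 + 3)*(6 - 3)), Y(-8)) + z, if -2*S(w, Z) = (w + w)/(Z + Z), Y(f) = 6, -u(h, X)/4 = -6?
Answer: 1902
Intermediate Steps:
u(h, X) = 24 (u(h, X) = -4*(-6) = 24)
S(w, Z) = -w/(2*Z) (S(w, Z) = -(w + w)/(2*(Z + Z)) = -2*w/(2*(2*Z)) = -2*w*1/(2*Z)/2 = -w/(2*Z))
z = 1904 (z = -4*(-34)*28/2 = -(-68)*28 = -½*(-3808) = 1904)
S(u(-3, (8 + 3)*(6 - 3)), Y(-8)) + z = -½*24/6 + 1904 = -½*24*⅙ + 1904 = -2 + 1904 = 1902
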